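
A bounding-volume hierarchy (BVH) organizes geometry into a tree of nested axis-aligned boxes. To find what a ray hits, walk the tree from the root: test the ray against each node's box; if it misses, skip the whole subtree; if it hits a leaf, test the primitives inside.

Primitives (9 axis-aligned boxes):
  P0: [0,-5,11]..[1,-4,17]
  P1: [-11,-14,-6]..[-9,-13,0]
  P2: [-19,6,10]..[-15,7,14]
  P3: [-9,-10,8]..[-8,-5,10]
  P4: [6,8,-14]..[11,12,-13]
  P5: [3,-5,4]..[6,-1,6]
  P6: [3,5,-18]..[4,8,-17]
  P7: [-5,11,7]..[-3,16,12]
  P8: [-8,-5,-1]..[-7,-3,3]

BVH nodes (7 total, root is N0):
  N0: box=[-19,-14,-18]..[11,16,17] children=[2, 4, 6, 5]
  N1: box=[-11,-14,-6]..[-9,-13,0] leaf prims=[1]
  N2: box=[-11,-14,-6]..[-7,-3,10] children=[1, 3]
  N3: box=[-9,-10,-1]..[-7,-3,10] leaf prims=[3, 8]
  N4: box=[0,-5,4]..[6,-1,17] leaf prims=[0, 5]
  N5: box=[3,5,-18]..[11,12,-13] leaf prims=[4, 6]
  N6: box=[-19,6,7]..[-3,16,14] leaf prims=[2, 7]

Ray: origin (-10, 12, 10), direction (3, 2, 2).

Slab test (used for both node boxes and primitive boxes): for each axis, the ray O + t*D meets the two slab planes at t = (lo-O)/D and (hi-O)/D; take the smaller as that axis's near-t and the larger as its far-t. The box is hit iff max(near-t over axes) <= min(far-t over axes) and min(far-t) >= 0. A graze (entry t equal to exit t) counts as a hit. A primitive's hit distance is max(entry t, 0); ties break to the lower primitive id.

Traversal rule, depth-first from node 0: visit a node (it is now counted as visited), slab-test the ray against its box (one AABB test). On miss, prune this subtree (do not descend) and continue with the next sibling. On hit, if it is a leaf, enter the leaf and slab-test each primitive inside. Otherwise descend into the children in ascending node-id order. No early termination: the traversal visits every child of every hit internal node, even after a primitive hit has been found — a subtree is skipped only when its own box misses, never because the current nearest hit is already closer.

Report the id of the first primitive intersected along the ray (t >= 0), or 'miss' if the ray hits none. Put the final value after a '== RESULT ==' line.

Trace the traversal:
N0 x:[-3,7] y:[-13,2] z:[-14,7/2] -> hit [-3,2], descend [2, 4, 5, 6]
  N2 x:[-1/3,1] y:[-13,-15/2] z:[-8,0] -> miss, prune
  N4 x:[10/3,16/3] y:[-17/2,-13/2] z:[-3,7/2] -> miss, prune
  N5 x:[13/3,7] y:[-7/2,0] z:[-14,-23/2] -> miss, prune
  N6 x:[-3,7/3] y:[-3,2] z:[-3/2,2] -> hit [-3/2,2] leaf, test {P2(miss), P7(miss)}

Summary -> nodes [0, 2, 4, 5, 6]; box-tests=5; leaf-entries=1; first=miss

== RESULT ==
miss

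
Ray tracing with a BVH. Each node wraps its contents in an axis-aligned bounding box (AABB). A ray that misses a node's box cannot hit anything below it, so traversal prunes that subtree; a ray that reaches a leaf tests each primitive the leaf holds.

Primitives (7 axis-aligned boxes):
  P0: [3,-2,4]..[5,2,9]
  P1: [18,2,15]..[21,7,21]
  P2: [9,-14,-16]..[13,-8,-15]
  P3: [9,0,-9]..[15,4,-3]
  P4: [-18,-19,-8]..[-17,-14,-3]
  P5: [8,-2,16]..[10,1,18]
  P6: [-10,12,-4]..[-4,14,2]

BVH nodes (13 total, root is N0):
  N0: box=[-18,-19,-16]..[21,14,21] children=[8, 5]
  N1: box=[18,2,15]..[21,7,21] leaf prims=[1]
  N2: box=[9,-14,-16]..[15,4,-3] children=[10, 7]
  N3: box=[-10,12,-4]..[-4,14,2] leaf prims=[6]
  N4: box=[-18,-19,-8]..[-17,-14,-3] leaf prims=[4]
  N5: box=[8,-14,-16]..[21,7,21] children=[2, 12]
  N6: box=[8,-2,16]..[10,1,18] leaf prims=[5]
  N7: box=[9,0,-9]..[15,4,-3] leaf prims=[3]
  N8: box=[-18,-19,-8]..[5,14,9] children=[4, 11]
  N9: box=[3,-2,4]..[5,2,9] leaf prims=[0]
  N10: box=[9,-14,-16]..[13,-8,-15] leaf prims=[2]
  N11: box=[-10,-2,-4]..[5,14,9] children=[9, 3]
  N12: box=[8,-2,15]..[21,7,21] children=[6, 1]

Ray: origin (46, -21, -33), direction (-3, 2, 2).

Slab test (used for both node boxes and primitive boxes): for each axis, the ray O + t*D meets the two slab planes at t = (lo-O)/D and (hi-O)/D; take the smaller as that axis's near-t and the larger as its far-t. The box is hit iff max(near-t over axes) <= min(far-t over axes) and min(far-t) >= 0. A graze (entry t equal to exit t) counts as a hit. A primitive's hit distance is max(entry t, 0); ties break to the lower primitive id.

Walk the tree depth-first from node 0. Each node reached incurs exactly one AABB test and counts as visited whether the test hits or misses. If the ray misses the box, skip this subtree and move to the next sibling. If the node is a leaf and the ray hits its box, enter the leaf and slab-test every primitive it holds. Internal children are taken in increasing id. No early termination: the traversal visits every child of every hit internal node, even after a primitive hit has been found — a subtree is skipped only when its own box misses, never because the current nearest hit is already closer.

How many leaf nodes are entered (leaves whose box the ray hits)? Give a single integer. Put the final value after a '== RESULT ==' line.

Trace the traversal:
N0 x:[25/3,64/3] y:[1,35/2] z:[17/2,27] -> hit [17/2,35/2], descend [5, 8]
  N5 x:[25/3,38/3] y:[7/2,14] z:[17/2,27] -> hit [17/2,38/3], descend [2, 12]
    N2 x:[31/3,37/3] y:[7/2,25/2] z:[17/2,15] -> hit [31/3,37/3], descend [7, 10]
      N7 x:[31/3,37/3] y:[21/2,25/2] z:[12,15] -> hit [12,37/3] leaf, test {P3@t=12}
      N10 x:[11,37/3] y:[7/2,13/2] z:[17/2,9] -> miss, prune
    N12 x:[25/3,38/3] y:[19/2,14] z:[24,27] -> miss, prune
  N8 x:[41/3,64/3] y:[1,35/2] z:[25/2,21] -> hit [41/3,35/2], descend [4, 11]
    N4 x:[21,64/3] y:[1,7/2] z:[25/2,15] -> miss, prune
    N11 x:[41/3,56/3] y:[19/2,35/2] z:[29/2,21] -> hit [29/2,35/2], descend [3, 9]
      N3 x:[50/3,56/3] y:[33/2,35/2] z:[29/2,35/2] -> hit [50/3,35/2] leaf, test {P6@t=50/3}
      N9 x:[41/3,43/3] y:[19/2,23/2] z:[37/2,21] -> miss, prune

Summary -> nodes [0, 5, 2, 7, 10, 12, 8, 4, 11, 3, 9]; box-tests=11; leaf-entries=2; first=P3

== RESULT ==
2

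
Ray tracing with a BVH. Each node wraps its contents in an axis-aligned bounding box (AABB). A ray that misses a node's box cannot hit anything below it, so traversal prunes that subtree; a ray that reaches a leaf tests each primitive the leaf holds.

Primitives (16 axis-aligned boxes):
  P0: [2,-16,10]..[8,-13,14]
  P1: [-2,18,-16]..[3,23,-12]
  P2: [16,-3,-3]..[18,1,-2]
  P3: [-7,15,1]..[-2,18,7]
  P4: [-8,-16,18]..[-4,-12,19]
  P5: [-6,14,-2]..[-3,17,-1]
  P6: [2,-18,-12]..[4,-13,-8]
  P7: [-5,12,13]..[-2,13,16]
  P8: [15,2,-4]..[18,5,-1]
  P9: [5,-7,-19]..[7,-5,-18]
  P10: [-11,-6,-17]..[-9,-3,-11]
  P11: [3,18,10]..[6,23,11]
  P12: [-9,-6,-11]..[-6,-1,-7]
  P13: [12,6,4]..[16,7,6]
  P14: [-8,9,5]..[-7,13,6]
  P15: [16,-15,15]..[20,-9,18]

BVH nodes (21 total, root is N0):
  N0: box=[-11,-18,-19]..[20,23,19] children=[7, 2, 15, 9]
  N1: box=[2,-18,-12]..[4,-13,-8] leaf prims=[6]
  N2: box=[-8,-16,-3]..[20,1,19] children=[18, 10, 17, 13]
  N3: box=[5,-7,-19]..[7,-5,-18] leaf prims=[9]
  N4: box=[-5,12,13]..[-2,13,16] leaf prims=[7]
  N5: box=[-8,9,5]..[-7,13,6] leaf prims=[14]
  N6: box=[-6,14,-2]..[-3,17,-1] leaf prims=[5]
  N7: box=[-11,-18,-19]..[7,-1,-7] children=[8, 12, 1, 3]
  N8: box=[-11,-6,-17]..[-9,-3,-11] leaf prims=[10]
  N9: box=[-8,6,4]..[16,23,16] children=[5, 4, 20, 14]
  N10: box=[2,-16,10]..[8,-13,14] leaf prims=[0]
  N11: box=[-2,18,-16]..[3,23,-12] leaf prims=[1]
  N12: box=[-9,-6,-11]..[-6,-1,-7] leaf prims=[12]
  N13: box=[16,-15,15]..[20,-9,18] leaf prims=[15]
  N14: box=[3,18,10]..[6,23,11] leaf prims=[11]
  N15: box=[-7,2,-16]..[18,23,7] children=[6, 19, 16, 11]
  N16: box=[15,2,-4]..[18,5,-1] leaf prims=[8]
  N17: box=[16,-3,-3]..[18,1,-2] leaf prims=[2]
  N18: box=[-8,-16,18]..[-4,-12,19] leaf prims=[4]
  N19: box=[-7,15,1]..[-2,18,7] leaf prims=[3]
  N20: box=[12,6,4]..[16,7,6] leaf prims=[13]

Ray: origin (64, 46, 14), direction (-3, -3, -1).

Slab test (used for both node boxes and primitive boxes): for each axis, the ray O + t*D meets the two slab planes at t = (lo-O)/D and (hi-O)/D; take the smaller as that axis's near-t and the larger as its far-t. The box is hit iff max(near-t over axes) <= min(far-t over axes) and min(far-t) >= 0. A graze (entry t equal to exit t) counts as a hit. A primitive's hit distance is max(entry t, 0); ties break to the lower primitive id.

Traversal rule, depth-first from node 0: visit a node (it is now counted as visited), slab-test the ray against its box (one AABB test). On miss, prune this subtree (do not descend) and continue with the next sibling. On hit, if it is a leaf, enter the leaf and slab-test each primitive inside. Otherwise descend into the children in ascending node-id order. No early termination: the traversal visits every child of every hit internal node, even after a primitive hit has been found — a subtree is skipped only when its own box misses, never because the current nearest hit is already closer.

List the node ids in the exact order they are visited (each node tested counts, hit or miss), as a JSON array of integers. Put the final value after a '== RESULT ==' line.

Trace the traversal:
N0 x:[44/3,25] y:[23/3,64/3] z:[-5,33] -> hit [44/3,64/3], descend [2, 7, 9, 15]
  N2 x:[44/3,24] y:[15,62/3] z:[-5,17] -> hit [15,17], descend [10, 13, 17, 18]
    N10 x:[56/3,62/3] y:[59/3,62/3] z:[0,4] -> miss, prune
    N13 x:[44/3,16] y:[55/3,61/3] z:[-4,-1] -> miss, prune
    N17 x:[46/3,16] y:[15,49/3] z:[16,17] -> hit [16,16] leaf, test {P2@t=16}
    N18 x:[68/3,24] y:[58/3,62/3] z:[-5,-4] -> miss, prune
  N7 x:[19,25] y:[47/3,64/3] z:[21,33] -> hit [21,64/3], descend [1, 3, 8, 12]
    N1 x:[20,62/3] y:[59/3,64/3] z:[22,26] -> miss, prune
    N3 x:[19,59/3] y:[17,53/3] z:[32,33] -> miss, prune
    N8 x:[73/3,25] y:[49/3,52/3] z:[25,31] -> miss, prune
    N12 x:[70/3,73/3] y:[47/3,52/3] z:[21,25] -> miss, prune
  N9 x:[16,24] y:[23/3,40/3] z:[-2,10] -> miss, prune
  N15 x:[46/3,71/3] y:[23/3,44/3] z:[7,30] -> miss, prune

order=[0, 2, 10, 13, 17, 18, 7, 1, 3, 8, 12, 9, 15]  |boxes|=13  |leaves|=1  hit=P2

== RESULT ==
[0, 2, 10, 13, 17, 18, 7, 1, 3, 8, 12, 9, 15]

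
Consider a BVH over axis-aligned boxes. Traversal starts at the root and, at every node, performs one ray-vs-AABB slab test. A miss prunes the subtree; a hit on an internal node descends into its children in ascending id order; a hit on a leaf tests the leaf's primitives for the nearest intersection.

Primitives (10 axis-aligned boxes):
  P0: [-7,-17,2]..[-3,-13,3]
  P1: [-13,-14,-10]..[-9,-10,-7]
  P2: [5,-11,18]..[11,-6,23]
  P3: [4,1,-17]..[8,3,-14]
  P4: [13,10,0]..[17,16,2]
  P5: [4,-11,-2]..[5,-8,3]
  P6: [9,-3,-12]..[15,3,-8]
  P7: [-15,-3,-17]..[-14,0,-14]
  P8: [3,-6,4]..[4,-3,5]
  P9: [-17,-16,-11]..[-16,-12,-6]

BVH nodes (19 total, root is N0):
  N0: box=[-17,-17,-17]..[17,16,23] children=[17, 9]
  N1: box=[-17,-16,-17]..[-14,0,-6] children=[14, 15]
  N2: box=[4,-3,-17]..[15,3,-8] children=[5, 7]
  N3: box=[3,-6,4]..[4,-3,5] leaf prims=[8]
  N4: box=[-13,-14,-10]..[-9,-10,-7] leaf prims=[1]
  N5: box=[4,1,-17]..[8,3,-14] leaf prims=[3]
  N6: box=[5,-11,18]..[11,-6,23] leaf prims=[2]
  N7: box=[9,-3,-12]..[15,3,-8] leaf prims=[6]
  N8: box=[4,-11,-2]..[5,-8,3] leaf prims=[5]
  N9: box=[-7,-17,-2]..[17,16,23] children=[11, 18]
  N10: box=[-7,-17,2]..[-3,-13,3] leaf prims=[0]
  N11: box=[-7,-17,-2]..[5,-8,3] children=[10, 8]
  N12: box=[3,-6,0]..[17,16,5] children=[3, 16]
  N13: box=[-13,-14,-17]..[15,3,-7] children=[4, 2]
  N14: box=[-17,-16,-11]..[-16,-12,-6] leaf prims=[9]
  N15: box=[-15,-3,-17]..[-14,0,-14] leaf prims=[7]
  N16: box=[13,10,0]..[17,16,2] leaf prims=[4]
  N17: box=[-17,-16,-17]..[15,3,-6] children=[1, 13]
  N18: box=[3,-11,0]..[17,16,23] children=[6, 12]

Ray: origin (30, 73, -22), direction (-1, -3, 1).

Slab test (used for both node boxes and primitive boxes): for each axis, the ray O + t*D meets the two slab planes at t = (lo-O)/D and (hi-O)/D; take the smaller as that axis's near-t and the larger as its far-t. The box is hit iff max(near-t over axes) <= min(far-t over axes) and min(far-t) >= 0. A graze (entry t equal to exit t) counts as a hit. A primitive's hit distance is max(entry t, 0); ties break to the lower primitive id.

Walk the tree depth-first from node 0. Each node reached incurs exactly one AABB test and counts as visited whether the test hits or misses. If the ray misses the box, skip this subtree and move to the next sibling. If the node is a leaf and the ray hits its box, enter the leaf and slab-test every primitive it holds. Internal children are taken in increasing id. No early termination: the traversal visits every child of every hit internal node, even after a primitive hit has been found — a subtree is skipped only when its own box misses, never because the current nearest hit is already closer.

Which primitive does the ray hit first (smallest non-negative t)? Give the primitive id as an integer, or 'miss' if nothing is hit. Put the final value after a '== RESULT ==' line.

Walk:
N0 x:[13,47] y:[19,30] z:[5,45] -> hit [19,30], descend [9, 17]
  N9 x:[13,37] y:[19,30] z:[20,45] -> hit [20,30], descend [11, 18]
    N11 x:[25,37] y:[27,30] z:[20,25] -> miss, prune
    N18 x:[13,27] y:[19,28] z:[22,45] -> hit [22,27], descend [6, 12]
      N6 x:[19,25] y:[79/3,28] z:[40,45] -> miss, prune
      N12 x:[13,27] y:[19,79/3] z:[22,27] -> hit [22,79/3], descend [3, 16]
        N3 x:[26,27] y:[76/3,79/3] z:[26,27] -> hit [26,79/3] leaf, test {P8@t=26}
        N16 x:[13,17] y:[19,21] z:[22,24] -> miss, prune
  N17 x:[15,47] y:[70/3,89/3] z:[5,16] -> miss, prune

9 AABB tests over nodes [0, 9, 11, 18, 6, 12, 3, 16, 17]; 1 leaf entered; closest P8.

== RESULT ==
8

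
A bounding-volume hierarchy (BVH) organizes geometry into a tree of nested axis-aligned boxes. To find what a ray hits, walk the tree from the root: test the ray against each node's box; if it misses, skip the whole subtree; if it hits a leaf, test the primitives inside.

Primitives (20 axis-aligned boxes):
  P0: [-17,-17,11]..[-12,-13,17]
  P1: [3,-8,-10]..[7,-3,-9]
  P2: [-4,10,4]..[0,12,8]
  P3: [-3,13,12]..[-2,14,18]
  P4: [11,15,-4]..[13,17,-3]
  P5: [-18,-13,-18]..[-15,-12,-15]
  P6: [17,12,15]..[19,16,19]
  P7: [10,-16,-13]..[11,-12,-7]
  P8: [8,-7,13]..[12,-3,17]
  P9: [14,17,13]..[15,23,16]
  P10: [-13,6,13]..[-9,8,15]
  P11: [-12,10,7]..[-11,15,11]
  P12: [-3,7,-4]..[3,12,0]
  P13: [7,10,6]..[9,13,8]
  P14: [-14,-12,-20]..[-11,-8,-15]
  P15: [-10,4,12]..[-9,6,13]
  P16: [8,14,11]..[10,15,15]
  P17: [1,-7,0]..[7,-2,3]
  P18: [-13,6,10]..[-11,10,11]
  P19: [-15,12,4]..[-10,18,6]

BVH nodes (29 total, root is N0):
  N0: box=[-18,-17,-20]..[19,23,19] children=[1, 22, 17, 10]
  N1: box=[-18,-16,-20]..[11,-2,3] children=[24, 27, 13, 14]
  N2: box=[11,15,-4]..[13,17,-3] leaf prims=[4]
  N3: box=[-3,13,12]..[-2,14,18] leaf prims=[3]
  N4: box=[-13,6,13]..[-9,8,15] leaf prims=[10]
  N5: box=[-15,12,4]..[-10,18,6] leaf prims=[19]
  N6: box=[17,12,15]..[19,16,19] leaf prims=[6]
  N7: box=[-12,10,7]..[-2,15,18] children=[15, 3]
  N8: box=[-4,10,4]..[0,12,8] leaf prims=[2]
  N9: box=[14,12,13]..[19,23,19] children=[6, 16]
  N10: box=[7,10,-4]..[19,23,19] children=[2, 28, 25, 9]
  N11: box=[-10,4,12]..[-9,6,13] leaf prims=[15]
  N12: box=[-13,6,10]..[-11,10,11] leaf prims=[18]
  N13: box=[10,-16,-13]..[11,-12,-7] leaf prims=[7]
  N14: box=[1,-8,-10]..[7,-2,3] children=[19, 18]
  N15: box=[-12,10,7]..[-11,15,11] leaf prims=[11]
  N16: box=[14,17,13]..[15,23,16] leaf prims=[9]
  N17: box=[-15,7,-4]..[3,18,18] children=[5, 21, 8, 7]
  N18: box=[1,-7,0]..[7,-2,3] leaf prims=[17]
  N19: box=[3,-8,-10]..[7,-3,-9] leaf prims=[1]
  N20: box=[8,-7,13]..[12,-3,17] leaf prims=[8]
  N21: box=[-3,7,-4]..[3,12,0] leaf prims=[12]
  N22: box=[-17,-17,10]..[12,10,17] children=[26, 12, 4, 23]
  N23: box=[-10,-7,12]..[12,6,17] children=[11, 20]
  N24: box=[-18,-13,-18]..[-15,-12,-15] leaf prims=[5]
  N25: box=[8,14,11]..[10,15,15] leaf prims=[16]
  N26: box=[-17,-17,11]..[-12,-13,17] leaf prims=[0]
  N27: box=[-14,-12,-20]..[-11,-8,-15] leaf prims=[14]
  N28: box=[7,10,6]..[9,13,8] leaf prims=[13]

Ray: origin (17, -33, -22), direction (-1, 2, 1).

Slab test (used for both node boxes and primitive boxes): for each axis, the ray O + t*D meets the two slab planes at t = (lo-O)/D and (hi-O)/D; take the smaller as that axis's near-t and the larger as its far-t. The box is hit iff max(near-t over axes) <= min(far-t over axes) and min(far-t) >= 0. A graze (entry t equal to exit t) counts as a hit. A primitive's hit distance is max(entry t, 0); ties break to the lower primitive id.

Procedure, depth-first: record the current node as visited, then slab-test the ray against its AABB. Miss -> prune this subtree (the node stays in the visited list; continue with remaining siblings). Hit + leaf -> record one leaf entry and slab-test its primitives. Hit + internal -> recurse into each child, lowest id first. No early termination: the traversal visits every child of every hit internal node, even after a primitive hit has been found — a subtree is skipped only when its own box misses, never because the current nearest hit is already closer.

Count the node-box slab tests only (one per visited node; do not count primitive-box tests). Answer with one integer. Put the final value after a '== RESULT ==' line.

Trace the traversal:
N0 x:[-2,35] y:[8,28] z:[2,41] -> hit [8,28], descend [1, 10, 17, 22]
  N1 x:[6,35] y:[17/2,31/2] z:[2,25] -> hit [17/2,31/2], descend [13, 14, 24, 27]
    N13 x:[6,7] y:[17/2,21/2] z:[9,15] -> miss, prune
    N14 x:[10,16] y:[25/2,31/2] z:[12,25] -> hit [25/2,31/2], descend [18, 19]
      N18 x:[10,16] y:[13,31/2] z:[22,25] -> miss, prune
      N19 x:[10,14] y:[25/2,15] z:[12,13] -> hit [25/2,13] leaf, test {P1@t=25/2}
    N24 x:[32,35] y:[10,21/2] z:[4,7] -> miss, prune
    N27 x:[28,31] y:[21/2,25/2] z:[2,7] -> miss, prune
  N10 x:[-2,10] y:[43/2,28] z:[18,41] -> miss, prune
  N17 x:[14,32] y:[20,51/2] z:[18,40] -> hit [20,51/2], descend [5, 7, 8, 21]
    N5 x:[27,32] y:[45/2,51/2] z:[26,28] -> miss, prune
    N7 x:[19,29] y:[43/2,24] z:[29,40] -> miss, prune
    N8 x:[17,21] y:[43/2,45/2] z:[26,30] -> miss, prune
    N21 x:[14,20] y:[20,45/2] z:[18,22] -> hit [20,20] leaf, test {P12@t=20}
  N22 x:[5,34] y:[8,43/2] z:[32,39] -> miss, prune

15 AABB tests over nodes [0, 1, 13, 14, 18, 19, 24, 27, 10, 17, 5, 7, 8, 21, 22]; 2 leaves entered; closest P1.

== RESULT ==
15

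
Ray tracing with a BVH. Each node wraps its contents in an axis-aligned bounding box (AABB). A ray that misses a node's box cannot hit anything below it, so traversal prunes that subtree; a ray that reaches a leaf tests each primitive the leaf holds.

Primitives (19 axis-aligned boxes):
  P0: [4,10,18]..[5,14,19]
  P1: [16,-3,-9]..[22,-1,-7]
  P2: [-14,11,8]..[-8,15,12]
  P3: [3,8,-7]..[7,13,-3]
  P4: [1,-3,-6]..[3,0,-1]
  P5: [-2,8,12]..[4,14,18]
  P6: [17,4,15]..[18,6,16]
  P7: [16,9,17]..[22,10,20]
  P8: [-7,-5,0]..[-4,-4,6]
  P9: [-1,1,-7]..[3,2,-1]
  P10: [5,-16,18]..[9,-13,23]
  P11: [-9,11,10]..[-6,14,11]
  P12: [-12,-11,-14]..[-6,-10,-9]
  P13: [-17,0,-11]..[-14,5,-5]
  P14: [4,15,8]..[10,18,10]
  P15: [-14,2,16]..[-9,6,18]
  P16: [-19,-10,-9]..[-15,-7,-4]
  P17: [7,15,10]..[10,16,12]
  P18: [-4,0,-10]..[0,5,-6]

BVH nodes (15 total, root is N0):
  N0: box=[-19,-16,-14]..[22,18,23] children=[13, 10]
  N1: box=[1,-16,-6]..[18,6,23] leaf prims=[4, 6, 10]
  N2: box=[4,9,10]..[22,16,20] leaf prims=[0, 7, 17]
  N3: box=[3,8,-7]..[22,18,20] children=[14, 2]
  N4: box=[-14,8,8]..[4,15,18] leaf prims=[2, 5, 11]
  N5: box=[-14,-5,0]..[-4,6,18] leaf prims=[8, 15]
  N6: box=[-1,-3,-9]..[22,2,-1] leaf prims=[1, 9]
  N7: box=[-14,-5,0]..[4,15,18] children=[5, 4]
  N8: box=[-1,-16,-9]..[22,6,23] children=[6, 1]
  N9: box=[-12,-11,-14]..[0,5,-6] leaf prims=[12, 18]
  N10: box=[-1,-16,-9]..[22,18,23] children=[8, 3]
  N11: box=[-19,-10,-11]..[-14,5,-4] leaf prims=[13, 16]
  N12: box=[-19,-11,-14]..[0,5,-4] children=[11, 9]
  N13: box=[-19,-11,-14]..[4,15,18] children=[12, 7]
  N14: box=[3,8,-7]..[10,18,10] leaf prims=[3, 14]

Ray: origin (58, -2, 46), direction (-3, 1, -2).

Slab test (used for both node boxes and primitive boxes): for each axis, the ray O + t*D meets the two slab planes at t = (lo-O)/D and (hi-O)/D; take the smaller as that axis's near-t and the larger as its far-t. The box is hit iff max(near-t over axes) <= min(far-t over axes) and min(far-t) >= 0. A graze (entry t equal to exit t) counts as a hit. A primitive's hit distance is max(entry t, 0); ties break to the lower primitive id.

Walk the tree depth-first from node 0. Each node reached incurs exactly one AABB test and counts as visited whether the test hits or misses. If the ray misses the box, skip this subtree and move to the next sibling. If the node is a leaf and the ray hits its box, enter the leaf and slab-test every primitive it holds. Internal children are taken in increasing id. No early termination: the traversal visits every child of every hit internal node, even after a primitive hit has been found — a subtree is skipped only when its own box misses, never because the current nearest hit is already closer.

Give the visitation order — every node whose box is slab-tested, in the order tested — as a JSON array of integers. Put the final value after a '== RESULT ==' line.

Walk:
N0 x:[12,77/3] y:[-14,20] z:[23/2,30] -> hit [12,20], descend [10, 13]
  N10 x:[12,59/3] y:[-14,20] z:[23/2,55/2] -> hit [12,59/3], descend [3, 8]
    N3 x:[12,55/3] y:[10,20] z:[13,53/2] -> hit [13,55/3], descend [2, 14]
      N2 x:[12,18] y:[11,18] z:[13,18] -> hit [13,18] leaf, test {P0(miss), P7(miss), P17@t=17}
      N14 x:[16,55/3] y:[10,20] z:[18,53/2] -> hit [18,55/3] leaf, test {P3(miss), P14@t=18}
    N8 x:[12,59/3] y:[-14,8] z:[23/2,55/2] -> miss, prune
  N13 x:[18,77/3] y:[-9,17] z:[14,30] -> miss, prune

Visited [0, 10, 3, 2, 14, 8, 13]. Tests: 7 box, 2 leaf. Nearest: P17.

== RESULT ==
[0, 10, 3, 2, 14, 8, 13]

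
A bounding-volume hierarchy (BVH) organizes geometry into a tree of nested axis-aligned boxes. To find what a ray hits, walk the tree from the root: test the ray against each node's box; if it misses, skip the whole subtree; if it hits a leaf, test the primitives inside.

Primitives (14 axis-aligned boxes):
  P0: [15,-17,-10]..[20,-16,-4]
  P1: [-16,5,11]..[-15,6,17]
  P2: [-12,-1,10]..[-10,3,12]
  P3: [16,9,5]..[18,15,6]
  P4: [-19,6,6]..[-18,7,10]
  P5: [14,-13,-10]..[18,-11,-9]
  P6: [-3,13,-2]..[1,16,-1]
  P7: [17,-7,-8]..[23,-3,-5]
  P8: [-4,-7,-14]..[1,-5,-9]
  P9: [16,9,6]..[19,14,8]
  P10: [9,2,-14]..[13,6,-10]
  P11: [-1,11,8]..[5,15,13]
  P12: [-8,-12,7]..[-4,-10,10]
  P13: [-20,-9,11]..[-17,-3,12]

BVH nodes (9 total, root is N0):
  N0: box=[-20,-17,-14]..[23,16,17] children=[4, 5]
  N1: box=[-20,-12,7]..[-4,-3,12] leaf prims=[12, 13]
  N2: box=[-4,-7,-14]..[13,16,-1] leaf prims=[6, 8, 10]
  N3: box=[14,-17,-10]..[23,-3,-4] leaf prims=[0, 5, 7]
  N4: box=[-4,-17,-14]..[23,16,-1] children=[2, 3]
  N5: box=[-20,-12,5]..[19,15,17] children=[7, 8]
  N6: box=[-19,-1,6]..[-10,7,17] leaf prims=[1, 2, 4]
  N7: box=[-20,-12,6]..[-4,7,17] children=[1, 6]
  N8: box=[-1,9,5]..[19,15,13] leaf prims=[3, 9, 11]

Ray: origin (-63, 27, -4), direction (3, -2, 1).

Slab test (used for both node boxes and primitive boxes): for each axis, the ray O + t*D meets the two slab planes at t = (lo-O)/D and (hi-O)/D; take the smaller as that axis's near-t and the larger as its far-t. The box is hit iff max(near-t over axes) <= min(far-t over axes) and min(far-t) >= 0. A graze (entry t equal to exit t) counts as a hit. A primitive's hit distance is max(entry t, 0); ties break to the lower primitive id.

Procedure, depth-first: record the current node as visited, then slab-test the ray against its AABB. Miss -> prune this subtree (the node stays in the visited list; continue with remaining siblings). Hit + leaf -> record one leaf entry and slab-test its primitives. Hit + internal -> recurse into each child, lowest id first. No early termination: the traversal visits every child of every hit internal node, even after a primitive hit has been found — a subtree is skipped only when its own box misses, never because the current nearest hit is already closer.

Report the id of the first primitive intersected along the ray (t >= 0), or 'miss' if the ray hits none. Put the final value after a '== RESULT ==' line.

Walk:
N0 x:[43/3,86/3] y:[11/2,22] z:[-10,21] -> hit [43/3,21], descend [4, 5]
  N4 x:[59/3,86/3] y:[11/2,22] z:[-10,3] -> miss, prune
  N5 x:[43/3,82/3] y:[6,39/2] z:[9,21] -> hit [43/3,39/2], descend [7, 8]
    N7 x:[43/3,59/3] y:[10,39/2] z:[10,21] -> hit [43/3,39/2], descend [1, 6]
      N1 x:[43/3,59/3] y:[15,39/2] z:[11,16] -> hit [15,16] leaf, test {P12(miss), P13@t=15}
      N6 x:[44/3,53/3] y:[10,14] z:[10,21] -> miss, prune
    N8 x:[62/3,82/3] y:[6,9] z:[9,17] -> miss, prune

Summary -> nodes [0, 4, 5, 7, 1, 6, 8]; box-tests=7; leaf-entries=1; first=P13

== RESULT ==
13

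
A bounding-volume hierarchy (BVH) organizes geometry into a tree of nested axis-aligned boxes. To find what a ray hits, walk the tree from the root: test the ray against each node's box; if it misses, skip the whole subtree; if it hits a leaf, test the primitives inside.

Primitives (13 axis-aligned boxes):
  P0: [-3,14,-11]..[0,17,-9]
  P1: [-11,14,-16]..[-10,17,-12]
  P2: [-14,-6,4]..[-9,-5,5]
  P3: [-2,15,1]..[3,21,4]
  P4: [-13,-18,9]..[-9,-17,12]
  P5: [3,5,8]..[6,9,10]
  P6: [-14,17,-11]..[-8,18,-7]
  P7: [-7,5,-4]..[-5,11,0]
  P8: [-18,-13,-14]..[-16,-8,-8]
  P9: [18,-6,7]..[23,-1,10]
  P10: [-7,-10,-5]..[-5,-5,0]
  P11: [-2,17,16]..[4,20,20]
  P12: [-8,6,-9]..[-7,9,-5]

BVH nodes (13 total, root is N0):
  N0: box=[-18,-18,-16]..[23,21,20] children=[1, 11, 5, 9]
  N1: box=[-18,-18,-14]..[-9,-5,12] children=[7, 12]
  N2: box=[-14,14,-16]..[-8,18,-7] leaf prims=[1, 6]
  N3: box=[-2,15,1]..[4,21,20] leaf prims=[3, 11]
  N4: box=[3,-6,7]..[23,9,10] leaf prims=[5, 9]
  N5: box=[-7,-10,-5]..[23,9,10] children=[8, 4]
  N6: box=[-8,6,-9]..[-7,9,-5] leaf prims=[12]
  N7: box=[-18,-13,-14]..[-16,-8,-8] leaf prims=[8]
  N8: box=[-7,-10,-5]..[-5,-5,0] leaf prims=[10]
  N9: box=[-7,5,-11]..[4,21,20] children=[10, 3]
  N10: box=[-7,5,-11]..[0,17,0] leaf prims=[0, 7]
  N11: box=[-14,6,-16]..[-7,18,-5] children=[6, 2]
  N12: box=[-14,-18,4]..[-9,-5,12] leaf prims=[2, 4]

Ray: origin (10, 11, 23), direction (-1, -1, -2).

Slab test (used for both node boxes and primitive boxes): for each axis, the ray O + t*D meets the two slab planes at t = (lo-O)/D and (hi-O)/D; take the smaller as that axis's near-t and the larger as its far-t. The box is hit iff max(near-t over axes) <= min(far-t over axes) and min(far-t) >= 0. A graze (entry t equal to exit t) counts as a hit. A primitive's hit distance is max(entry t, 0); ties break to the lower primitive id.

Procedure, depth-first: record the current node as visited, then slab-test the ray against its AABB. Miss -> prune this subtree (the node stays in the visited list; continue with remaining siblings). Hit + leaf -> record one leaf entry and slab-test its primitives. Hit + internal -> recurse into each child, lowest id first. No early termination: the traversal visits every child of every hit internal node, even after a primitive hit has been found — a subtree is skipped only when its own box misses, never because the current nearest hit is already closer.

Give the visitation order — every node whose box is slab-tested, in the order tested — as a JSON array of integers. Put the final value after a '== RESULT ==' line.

Traverse from the root:
N0 x:[-13,28] y:[-10,29] z:[3/2,39/2] -> hit [3/2,39/2], descend [1, 5, 9, 11]
  N1 x:[19,28] y:[16,29] z:[11/2,37/2] -> miss, prune
  N5 x:[-13,17] y:[2,21] z:[13/2,14] -> hit [13/2,14], descend [4, 8]
    N4 x:[-13,7] y:[2,17] z:[13/2,8] -> hit [13/2,7] leaf, test {P5(miss), P9(miss)}
    N8 x:[15,17] y:[16,21] z:[23/2,14] -> miss, prune
  N9 x:[6,17] y:[-10,6] z:[3/2,17] -> hit [6,6], descend [3, 10]
    N3 x:[6,12] y:[-10,-4] z:[3/2,11] -> miss, prune
    N10 x:[10,17] y:[-6,6] z:[23/2,17] -> miss, prune
  N11 x:[17,24] y:[-7,5] z:[14,39/2] -> miss, prune

9 AABB tests over nodes [0, 1, 5, 4, 8, 9, 3, 10, 11]; 1 leaf entered; closest miss.

== RESULT ==
[0, 1, 5, 4, 8, 9, 3, 10, 11]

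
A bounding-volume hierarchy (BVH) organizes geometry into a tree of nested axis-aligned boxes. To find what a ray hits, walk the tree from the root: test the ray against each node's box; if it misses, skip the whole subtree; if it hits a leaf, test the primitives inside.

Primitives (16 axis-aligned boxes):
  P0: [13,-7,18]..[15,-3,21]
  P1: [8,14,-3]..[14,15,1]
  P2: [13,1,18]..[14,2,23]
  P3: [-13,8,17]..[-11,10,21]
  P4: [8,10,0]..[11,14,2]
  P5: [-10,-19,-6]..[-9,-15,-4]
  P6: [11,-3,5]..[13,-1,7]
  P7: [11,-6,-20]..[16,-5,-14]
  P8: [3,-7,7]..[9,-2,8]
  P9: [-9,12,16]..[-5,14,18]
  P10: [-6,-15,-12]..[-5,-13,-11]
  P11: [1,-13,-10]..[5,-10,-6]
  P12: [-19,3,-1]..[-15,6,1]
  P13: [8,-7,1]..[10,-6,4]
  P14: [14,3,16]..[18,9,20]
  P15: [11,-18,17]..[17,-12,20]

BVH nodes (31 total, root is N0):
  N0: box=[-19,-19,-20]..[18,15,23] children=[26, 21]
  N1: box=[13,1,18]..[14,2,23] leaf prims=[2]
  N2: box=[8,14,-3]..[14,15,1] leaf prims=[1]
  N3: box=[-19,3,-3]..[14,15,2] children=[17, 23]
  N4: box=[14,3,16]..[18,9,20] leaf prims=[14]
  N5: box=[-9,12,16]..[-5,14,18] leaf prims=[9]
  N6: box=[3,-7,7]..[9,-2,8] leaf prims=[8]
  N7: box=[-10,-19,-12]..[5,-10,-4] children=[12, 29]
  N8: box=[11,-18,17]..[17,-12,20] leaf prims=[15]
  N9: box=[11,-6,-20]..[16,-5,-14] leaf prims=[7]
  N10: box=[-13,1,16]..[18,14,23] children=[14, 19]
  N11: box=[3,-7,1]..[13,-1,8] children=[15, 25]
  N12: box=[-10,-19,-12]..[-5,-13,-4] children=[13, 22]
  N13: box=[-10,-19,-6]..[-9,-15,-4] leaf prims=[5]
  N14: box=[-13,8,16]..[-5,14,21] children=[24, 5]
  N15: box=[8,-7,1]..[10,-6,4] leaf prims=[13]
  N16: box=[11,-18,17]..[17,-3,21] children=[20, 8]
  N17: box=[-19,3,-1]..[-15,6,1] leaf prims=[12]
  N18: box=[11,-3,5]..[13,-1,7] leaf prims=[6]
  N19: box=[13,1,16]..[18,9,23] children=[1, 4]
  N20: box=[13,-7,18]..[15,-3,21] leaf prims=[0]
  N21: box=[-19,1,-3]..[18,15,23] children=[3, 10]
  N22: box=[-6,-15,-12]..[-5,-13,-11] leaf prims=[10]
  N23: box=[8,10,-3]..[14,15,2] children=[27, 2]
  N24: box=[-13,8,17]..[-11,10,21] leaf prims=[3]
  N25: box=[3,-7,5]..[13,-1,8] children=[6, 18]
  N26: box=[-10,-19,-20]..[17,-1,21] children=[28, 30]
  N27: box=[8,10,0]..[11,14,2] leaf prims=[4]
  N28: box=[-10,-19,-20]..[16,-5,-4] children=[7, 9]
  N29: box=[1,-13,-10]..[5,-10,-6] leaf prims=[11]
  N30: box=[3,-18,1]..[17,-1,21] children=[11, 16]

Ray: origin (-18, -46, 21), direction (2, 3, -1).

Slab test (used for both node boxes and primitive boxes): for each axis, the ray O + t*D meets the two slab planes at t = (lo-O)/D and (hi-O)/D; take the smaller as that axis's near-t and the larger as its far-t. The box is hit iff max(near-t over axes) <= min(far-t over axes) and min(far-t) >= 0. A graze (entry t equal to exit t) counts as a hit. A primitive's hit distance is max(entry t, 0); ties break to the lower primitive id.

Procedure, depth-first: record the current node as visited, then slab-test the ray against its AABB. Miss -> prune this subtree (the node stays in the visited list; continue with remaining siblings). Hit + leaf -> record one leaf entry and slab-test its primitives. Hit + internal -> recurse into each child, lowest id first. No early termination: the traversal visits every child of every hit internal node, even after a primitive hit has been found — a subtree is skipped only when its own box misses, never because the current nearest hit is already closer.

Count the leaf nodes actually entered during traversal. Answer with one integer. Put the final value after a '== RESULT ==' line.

Trace the traversal:
N0 x:[-1/2,18] y:[9,61/3] z:[-2,41] -> hit [9,18], descend [21, 26]
  N21 x:[-1/2,18] y:[47/3,61/3] z:[-2,24] -> hit [47/3,18], descend [3, 10]
    N3 x:[-1/2,16] y:[49/3,61/3] z:[19,24] -> miss, prune
    N10 x:[5/2,18] y:[47/3,20] z:[-2,5] -> miss, prune
  N26 x:[4,35/2] y:[9,15] z:[0,41] -> hit [9,15], descend [28, 30]
    N28 x:[4,17] y:[9,41/3] z:[25,41] -> miss, prune
    N30 x:[21/2,35/2] y:[28/3,15] z:[0,20] -> hit [21/2,15], descend [11, 16]
      N11 x:[21/2,31/2] y:[13,15] z:[13,20] -> hit [13,15], descend [15, 25]
        N15 x:[13,14] y:[13,40/3] z:[17,20] -> miss, prune
        N25 x:[21/2,31/2] y:[13,15] z:[13,16] -> hit [13,15], descend [6, 18]
          N6 x:[21/2,27/2] y:[13,44/3] z:[13,14] -> hit [13,27/2] leaf, test {P8@t=13}
          N18 x:[29/2,31/2] y:[43/3,15] z:[14,16] -> hit [29/2,15] leaf, test {P6@t=29/2}
      N16 x:[29/2,35/2] y:[28/3,43/3] z:[0,4] -> miss, prune

order=[0, 21, 3, 10, 26, 28, 30, 11, 15, 25, 6, 18, 16]  |boxes|=13  |leaves|=2  hit=P8

== RESULT ==
2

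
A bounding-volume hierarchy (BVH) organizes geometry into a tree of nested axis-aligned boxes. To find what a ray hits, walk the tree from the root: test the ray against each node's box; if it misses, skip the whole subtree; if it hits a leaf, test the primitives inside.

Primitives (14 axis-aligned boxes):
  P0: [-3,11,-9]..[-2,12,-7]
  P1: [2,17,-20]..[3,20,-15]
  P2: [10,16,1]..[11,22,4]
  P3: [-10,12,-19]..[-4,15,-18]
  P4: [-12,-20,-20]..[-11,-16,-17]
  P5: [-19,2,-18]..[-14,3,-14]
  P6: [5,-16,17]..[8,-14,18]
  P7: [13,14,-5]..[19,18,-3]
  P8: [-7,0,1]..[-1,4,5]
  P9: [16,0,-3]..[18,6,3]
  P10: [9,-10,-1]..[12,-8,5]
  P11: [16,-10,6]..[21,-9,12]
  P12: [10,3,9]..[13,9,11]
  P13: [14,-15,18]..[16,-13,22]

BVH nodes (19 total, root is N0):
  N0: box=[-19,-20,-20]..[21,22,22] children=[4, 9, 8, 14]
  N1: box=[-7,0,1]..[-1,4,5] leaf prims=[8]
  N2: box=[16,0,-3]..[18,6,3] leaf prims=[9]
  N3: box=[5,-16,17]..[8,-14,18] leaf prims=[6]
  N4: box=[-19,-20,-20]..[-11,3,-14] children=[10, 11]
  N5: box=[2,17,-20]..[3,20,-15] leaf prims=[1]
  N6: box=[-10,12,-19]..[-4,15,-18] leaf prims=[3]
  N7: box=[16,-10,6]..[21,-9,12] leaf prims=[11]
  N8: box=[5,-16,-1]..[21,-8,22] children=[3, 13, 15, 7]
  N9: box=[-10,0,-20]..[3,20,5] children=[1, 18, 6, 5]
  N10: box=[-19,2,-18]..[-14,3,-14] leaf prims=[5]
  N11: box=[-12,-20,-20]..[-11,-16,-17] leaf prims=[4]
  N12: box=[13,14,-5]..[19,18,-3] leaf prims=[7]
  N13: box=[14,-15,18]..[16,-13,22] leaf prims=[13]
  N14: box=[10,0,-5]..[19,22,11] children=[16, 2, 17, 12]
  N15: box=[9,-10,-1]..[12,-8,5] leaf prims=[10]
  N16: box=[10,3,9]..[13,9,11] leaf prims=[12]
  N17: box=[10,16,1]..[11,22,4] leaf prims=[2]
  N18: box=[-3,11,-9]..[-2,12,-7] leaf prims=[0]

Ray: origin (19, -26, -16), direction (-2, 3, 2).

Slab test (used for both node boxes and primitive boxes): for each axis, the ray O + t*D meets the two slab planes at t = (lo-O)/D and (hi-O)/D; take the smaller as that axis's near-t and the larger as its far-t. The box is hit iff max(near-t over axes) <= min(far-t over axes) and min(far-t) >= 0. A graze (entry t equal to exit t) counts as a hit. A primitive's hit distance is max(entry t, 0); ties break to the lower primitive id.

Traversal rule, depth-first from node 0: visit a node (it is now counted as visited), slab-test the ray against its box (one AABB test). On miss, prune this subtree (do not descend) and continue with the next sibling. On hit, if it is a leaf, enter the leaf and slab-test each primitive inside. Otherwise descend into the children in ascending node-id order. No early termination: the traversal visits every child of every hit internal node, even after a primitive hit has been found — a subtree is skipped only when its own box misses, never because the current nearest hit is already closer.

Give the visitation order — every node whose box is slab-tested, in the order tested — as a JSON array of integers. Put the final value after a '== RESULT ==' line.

Walk:
N0 x:[-1,19] y:[2,16] z:[-2,19] -> hit [2,16], descend [4, 8, 9, 14]
  N4 x:[15,19] y:[2,29/3] z:[-2,1] -> miss, prune
  N8 x:[-1,7] y:[10/3,6] z:[15/2,19] -> miss, prune
  N9 x:[8,29/2] y:[26/3,46/3] z:[-2,21/2] -> hit [26/3,21/2], descend [1, 5, 6, 18]
    N1 x:[10,13] y:[26/3,10] z:[17/2,21/2] -> hit [10,10] leaf, test {P8@t=10}
    N5 x:[8,17/2] y:[43/3,46/3] z:[-2,1/2] -> miss, prune
    N6 x:[23/2,29/2] y:[38/3,41/3] z:[-3/2,-1] -> miss, prune
    N18 x:[21/2,11] y:[37/3,38/3] z:[7/2,9/2] -> miss, prune
  N14 x:[0,9/2] y:[26/3,16] z:[11/2,27/2] -> miss, prune

Visited [0, 4, 8, 9, 1, 5, 6, 18, 14]. Tests: 9 box, 1 leaf. Nearest: P8.

== RESULT ==
[0, 4, 8, 9, 1, 5, 6, 18, 14]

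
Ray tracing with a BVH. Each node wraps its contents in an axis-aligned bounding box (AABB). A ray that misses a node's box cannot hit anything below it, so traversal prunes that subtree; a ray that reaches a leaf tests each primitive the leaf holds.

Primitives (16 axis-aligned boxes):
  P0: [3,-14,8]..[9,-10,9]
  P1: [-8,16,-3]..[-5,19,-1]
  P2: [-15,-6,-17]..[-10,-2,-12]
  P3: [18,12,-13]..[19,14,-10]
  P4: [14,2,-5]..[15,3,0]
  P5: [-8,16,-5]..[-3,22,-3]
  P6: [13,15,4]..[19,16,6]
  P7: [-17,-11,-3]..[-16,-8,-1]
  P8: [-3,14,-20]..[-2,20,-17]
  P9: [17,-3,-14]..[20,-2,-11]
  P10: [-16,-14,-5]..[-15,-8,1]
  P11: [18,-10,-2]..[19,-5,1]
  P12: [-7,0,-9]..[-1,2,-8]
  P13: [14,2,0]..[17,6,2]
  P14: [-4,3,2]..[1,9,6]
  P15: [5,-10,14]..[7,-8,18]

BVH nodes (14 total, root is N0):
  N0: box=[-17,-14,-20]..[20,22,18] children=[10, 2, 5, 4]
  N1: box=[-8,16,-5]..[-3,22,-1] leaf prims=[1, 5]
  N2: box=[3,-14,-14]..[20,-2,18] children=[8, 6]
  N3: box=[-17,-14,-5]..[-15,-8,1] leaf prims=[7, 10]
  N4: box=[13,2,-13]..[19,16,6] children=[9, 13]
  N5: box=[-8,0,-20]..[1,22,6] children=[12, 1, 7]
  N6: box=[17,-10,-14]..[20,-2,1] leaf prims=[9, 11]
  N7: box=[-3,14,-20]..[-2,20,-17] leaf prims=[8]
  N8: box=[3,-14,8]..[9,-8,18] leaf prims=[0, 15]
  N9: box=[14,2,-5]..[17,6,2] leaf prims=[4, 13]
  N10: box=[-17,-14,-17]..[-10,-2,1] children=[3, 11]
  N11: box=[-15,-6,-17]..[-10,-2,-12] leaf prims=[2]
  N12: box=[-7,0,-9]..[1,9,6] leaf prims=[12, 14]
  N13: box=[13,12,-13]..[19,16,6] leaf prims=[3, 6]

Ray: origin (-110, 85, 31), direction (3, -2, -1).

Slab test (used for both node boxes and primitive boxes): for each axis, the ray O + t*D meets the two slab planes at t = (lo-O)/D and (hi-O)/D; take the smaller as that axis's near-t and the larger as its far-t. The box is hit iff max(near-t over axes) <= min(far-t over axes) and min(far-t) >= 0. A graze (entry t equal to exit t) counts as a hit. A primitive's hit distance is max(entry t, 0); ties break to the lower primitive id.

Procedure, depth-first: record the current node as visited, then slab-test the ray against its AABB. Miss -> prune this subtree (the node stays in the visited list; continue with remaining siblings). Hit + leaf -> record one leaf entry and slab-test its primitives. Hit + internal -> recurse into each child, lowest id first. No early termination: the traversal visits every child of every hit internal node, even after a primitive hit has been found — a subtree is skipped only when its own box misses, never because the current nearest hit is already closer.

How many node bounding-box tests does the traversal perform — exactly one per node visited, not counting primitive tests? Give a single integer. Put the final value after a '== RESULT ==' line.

Walk:
N0 x:[31,130/3] y:[63/2,99/2] z:[13,51] -> hit [63/2,130/3], descend [2, 4, 5, 10]
  N2 x:[113/3,130/3] y:[87/2,99/2] z:[13,45] -> miss, prune
  N4 x:[41,43] y:[69/2,83/2] z:[25,44] -> hit [41,83/2], descend [9, 13]
    N9 x:[124/3,127/3] y:[79/2,83/2] z:[29,36] -> miss, prune
    N13 x:[41,43] y:[69/2,73/2] z:[25,44] -> miss, prune
  N5 x:[34,37] y:[63/2,85/2] z:[25,51] -> hit [34,37], descend [1, 7, 12]
    N1 x:[34,107/3] y:[63/2,69/2] z:[32,36] -> hit [34,69/2] leaf, test {P1@t=34, P5@t=34}
    N7 x:[107/3,36] y:[65/2,71/2] z:[48,51] -> miss, prune
    N12 x:[103/3,37] y:[38,85/2] z:[25,40] -> miss, prune
  N10 x:[31,100/3] y:[87/2,99/2] z:[30,48] -> miss, prune

Summary -> nodes [0, 2, 4, 9, 13, 5, 1, 7, 12, 10]; box-tests=10; leaf-entries=1; first=P1

== RESULT ==
10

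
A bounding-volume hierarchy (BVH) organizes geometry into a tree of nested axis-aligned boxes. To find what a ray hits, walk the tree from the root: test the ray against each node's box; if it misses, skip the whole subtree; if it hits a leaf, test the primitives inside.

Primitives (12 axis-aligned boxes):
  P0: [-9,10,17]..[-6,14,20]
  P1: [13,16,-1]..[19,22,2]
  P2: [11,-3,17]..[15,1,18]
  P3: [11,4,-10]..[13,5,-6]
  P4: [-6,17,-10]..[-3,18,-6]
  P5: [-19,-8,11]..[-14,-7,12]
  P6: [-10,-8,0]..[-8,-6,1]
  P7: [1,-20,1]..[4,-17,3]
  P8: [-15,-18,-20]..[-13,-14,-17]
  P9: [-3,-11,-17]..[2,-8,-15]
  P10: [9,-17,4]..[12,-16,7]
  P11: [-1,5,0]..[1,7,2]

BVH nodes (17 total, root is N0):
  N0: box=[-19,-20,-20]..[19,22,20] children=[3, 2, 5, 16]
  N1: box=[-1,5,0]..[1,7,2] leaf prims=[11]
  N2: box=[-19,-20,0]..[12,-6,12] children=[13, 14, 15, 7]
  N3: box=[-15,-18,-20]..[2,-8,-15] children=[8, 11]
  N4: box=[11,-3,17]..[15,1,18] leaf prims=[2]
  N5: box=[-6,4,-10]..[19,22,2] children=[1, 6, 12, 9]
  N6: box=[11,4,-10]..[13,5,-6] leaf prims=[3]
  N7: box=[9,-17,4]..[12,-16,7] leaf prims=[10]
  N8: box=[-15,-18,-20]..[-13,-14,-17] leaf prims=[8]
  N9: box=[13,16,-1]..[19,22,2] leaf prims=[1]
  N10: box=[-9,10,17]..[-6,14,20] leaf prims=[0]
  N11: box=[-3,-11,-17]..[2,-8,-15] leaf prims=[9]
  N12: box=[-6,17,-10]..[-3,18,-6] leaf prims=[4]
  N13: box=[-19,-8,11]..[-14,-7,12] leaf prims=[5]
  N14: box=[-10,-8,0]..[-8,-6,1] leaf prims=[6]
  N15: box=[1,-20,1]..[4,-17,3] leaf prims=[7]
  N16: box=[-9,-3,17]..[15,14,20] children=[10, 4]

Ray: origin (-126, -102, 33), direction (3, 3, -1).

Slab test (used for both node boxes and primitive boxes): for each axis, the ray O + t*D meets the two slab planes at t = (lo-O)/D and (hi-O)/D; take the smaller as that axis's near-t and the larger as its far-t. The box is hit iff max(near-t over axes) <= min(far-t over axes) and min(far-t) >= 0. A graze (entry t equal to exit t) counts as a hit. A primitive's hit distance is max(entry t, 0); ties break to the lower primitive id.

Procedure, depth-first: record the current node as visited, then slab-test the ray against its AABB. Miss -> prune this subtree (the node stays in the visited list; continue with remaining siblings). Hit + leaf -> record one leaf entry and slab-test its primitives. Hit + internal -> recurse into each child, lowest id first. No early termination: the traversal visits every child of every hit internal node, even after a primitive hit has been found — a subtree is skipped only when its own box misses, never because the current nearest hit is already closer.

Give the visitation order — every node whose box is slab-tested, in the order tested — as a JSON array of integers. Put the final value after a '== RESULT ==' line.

Walk:
N0 x:[107/3,145/3] y:[82/3,124/3] z:[13,53] -> hit [107/3,124/3], descend [2, 3, 5, 16]
  N2 x:[107/3,46] y:[82/3,32] z:[21,33] -> miss, prune
  N3 x:[37,128/3] y:[28,94/3] z:[48,53] -> miss, prune
  N5 x:[40,145/3] y:[106/3,124/3] z:[31,43] -> hit [40,124/3], descend [1, 6, 9, 12]
    N1 x:[125/3,127/3] y:[107/3,109/3] z:[31,33] -> miss, prune
    N6 x:[137/3,139/3] y:[106/3,107/3] z:[39,43] -> miss, prune
    N9 x:[139/3,145/3] y:[118/3,124/3] z:[31,34] -> miss, prune
    N12 x:[40,41] y:[119/3,40] z:[39,43] -> hit [40,40] leaf, test {P4@t=40}
  N16 x:[39,47] y:[33,116/3] z:[13,16] -> miss, prune

Visited [0, 2, 3, 5, 1, 6, 9, 12, 16]. Tests: 9 box, 1 leaf. Nearest: P4.

== RESULT ==
[0, 2, 3, 5, 1, 6, 9, 12, 16]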